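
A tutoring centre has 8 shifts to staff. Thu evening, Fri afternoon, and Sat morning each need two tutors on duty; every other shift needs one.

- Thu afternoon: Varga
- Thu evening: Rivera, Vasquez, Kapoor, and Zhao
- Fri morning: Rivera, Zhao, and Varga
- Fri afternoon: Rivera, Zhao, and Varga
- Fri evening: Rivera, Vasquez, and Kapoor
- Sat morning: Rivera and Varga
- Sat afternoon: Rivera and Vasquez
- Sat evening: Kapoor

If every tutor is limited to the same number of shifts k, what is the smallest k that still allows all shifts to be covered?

3

With 5 tutors and 11 worker-slots to fill, someone must work at least ⌈11/5⌉ = 3 shifts, so k ≥ 3.
k = 3 works: Thu afternoon→Varga, Thu evening→Vasquez+Kapoor, Fri morning→Rivera, Fri afternoon→Zhao+Varga, Fri evening→Vasquez, Sat morning→Rivera+Varga, Sat afternoon→Rivera, Sat evening→Kapoor.
Loads: Rivera 3, Vasquez 2, Kapoor 2, Zhao 1, Varga 3 — all ≤ 3.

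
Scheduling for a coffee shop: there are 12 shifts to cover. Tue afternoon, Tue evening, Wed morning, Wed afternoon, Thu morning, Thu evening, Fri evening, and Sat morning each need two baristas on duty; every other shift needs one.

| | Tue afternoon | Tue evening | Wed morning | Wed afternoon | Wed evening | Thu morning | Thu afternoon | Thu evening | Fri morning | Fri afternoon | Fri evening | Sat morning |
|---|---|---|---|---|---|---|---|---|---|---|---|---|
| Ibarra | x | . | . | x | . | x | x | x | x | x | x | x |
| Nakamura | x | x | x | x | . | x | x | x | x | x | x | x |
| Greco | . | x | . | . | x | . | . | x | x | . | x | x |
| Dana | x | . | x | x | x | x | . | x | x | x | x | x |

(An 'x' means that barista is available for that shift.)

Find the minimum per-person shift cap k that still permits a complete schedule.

With 4 baristas and 20 worker-slots to fill, someone must work at least ⌈20/4⌉ = 5 shifts, so k ≥ 5.
k = 5 works: Tue afternoon→Ibarra+Nakamura, Tue evening→Nakamura+Greco, Wed morning→Nakamura+Dana, Wed afternoon→Ibarra+Nakamura, Wed evening→Greco, Thu morning→Ibarra+Nakamura, Thu afternoon→Ibarra, Thu evening→Greco+Dana, Fri morning→Dana, Fri afternoon→Ibarra, Fri evening→Greco+Dana, Sat morning→Greco+Dana.
Loads: Ibarra 5, Nakamura 5, Greco 5, Dana 5 — all ≤ 5.

5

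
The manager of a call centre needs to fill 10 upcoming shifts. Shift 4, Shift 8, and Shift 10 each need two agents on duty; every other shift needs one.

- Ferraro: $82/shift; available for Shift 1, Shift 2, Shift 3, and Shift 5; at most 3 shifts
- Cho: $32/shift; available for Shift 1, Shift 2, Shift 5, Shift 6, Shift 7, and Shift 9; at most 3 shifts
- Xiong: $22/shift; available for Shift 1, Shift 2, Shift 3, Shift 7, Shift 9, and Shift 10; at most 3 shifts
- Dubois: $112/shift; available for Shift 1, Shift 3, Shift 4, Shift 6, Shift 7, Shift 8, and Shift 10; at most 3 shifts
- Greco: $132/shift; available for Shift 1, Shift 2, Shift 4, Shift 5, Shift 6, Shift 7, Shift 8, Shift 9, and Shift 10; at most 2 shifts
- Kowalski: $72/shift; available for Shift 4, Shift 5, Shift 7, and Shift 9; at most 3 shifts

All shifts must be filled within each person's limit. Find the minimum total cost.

$846

Shift 8 can only be covered by Dubois and Greco, so that assignment is forced.
Picking the cheapest available agent for each shift independently would cost $736, but that ignores the shift limits.
An optimal schedule: Shift 1→Cho, Shift 2→Xiong, Shift 3→Xiong, Shift 4→Kowalski+Dubois, Shift 5→Cho, Shift 6→Cho, Shift 7→Kowalski, Shift 8→Dubois+Greco, Shift 9→Kowalski, Shift 10→Xiong+Dubois.
Total: 32 + 22 + 22 + 72 + 112 + 32 + 32 + 72 + 112 + 132 + 72 + 22 + 112 = $846.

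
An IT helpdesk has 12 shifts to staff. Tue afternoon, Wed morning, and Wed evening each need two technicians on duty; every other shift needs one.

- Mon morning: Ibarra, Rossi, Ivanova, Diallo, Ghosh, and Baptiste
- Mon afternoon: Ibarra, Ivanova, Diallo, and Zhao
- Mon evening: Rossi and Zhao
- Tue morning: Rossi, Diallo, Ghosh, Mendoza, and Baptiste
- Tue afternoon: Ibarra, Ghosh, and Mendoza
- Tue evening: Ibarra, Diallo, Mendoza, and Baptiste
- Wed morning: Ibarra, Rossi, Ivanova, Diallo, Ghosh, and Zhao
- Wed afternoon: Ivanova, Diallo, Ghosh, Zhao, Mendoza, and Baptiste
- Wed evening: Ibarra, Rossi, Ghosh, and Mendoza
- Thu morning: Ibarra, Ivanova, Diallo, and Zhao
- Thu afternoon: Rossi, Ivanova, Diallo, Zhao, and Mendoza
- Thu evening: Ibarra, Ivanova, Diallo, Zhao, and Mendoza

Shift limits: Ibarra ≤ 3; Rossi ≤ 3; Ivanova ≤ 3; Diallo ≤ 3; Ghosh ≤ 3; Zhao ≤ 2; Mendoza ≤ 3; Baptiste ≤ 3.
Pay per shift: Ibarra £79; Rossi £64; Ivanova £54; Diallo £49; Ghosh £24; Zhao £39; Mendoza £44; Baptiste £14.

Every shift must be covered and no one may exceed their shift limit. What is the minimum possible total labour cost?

£525

Picking the cheapest available technician for each shift independently would cost £450, but that ignores the shift limits.
An optimal schedule: Mon morning→Baptiste, Mon afternoon→Zhao, Mon evening→Zhao, Tue morning→Baptiste, Tue afternoon→Ghosh+Mendoza, Tue evening→Baptiste, Wed morning→Diallo+Ivanova, Wed afternoon→Ghosh, Wed evening→Ghosh+Mendoza, Thu morning→Diallo, Thu afternoon→Mendoza, Thu evening→Diallo.
Total: 14 + 39 + 39 + 14 + 24 + 44 + 14 + 49 + 54 + 24 + 24 + 44 + 49 + 44 + 49 = £525.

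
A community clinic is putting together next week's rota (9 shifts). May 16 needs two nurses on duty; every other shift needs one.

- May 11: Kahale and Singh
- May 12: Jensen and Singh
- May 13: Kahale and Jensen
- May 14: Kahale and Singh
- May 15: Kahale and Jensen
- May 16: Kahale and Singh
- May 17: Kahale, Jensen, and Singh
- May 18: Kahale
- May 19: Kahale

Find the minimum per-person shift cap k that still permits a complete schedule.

4

With 3 nurses and 10 worker-slots to fill, someone must work at least ⌈10/3⌉ = 4 shifts, so k ≥ 4.
k = 4 works: May 11→Kahale, May 12→Jensen, May 13→Jensen, May 14→Singh, May 15→Jensen, May 16→Kahale+Singh, May 17→Jensen, May 18→Kahale, May 19→Kahale.
Loads: Kahale 4, Jensen 4, Singh 2 — all ≤ 4.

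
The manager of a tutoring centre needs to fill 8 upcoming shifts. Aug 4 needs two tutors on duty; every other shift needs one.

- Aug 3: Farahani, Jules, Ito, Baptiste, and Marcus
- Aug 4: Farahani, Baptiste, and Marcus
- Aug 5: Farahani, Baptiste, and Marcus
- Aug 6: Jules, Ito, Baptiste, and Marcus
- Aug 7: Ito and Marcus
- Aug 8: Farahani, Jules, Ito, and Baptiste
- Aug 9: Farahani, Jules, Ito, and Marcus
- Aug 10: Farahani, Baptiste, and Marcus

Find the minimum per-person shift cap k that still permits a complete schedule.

With 5 tutors and 9 worker-slots to fill, someone must work at least ⌈9/5⌉ = 2 shifts, so k ≥ 2.
k = 2 works: Aug 3→Marcus, Aug 4→Farahani+Baptiste, Aug 5→Farahani, Aug 6→Jules, Aug 7→Ito, Aug 8→Jules, Aug 9→Ito, Aug 10→Baptiste.
Loads: Farahani 2, Jules 2, Ito 2, Baptiste 2, Marcus 1 — all ≤ 2.

2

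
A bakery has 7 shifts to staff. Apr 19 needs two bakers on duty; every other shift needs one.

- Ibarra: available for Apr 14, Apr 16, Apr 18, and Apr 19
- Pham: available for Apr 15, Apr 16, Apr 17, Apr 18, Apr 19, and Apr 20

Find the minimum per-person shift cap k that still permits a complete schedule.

4

With 2 bakers and 8 worker-slots to fill, someone must work at least ⌈8/2⌉ = 4 shifts, so k ≥ 4.
k = 4 works: Apr 14→Ibarra, Apr 15→Pham, Apr 16→Ibarra, Apr 17→Pham, Apr 18→Ibarra, Apr 19→Ibarra+Pham, Apr 20→Pham.
Loads: Ibarra 4, Pham 4 — all ≤ 4.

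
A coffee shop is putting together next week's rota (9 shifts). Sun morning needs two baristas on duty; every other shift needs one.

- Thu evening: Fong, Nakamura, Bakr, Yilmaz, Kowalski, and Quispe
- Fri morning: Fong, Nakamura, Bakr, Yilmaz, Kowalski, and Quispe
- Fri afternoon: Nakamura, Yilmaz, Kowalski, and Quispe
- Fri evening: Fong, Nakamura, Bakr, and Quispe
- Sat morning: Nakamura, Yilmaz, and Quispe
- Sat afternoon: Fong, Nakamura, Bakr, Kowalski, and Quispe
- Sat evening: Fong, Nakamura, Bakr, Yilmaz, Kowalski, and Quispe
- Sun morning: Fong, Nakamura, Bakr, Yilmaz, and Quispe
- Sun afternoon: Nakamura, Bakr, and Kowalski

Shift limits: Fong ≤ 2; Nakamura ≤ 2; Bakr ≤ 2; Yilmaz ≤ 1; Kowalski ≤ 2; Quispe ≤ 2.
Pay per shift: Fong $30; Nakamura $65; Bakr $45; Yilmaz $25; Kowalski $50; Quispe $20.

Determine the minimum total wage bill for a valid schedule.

$380

Picking the cheapest available barista for each shift independently would cost $230, but that ignores the shift limits.
An optimal schedule: Thu evening→Yilmaz, Fri morning→Kowalski, Fri afternoon→Quispe, Fri evening→Fong, Sat morning→Quispe, Sat afternoon→Fong, Sat evening→Kowalski, Sun morning→Bakr+Nakamura, Sun afternoon→Bakr.
Total: 25 + 50 + 20 + 30 + 20 + 30 + 50 + 45 + 65 + 45 = $380.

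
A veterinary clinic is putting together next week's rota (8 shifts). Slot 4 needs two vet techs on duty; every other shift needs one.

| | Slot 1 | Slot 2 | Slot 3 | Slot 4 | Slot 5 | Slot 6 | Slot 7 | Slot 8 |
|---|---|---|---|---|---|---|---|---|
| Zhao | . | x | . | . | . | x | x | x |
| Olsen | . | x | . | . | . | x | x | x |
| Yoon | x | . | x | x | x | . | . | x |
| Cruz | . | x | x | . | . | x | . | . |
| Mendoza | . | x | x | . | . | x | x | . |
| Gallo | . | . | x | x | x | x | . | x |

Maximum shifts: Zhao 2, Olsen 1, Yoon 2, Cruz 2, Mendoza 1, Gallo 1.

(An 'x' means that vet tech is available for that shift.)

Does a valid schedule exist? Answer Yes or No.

No

Total capacity is 9 and 9 slots are needed, so capacity alone doesn't rule it out.
Shifts {Slot 1, Slot 4, Slot 5} need 4 worker-slots in total, but the vet techs available for any of those shifts (Yoon and Gallo) can supply at most 3 among them. So no valid schedule exists.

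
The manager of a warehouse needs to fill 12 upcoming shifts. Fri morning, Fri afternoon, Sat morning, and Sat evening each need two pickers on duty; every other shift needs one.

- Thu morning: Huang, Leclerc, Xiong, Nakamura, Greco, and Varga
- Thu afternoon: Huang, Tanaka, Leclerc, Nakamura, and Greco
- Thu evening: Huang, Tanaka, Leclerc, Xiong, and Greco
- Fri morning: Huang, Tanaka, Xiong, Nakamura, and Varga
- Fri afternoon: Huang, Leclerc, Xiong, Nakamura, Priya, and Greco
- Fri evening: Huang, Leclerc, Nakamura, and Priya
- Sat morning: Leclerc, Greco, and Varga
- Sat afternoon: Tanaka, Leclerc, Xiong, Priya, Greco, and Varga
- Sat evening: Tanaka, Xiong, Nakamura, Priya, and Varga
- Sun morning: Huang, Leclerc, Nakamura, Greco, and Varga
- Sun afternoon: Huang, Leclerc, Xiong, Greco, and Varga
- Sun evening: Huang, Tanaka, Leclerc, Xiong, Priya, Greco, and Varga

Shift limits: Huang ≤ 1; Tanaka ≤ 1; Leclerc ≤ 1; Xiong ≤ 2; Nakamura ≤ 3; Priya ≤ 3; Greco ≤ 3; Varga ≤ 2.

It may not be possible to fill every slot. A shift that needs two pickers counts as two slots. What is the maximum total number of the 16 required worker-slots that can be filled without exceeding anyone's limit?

16

Total capacity across all pickers is 1+1+1+2+3+3+3+2 = 16, and 16 slots are needed, so at most 16 can be filled.
An assignment achieving 16: Thu morning→Varga, Thu afternoon→Tanaka, Thu evening→Xiong, Fri morning→Xiong+Nakamura, Fri afternoon→Priya+Greco, Fri evening→Huang, Sat morning→Leclerc+Greco, Sat afternoon→Priya, Sat evening→Nakamura+Priya, Sun morning→Nakamura, Sun afternoon→Greco, Sun evening→Varga.
Loads: Huang 1/1, Tanaka 1/1, Leclerc 1/1, Xiong 2/2, Nakamura 3/3, Priya 3/3, Greco 3/3, Varga 2/2.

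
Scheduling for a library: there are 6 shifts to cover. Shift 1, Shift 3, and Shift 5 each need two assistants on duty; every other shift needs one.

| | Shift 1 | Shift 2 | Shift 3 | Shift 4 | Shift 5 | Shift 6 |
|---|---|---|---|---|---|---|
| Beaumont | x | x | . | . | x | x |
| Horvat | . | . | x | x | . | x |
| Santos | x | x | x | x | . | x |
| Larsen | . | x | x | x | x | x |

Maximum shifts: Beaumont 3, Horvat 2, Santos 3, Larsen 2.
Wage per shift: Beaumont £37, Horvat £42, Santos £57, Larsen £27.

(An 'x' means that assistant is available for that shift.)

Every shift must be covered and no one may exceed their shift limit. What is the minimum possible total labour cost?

Shift 1 can only be covered by Beaumont and Santos, so that assignment is forced.
Shift 5 can only be covered by Beaumont and Larsen, so that assignment is forced.
Picking the cheapest available assistant for each shift independently would cost £308, but that ignores the shift limits.
An optimal schedule: Shift 1→Beaumont+Santos, Shift 2→Larsen, Shift 3→Horvat+Santos, Shift 4→Horvat, Shift 5→Larsen+Beaumont, Shift 6→Beaumont.
Total: 37 + 57 + 27 + 42 + 57 + 42 + 27 + 37 + 37 = £363.

£363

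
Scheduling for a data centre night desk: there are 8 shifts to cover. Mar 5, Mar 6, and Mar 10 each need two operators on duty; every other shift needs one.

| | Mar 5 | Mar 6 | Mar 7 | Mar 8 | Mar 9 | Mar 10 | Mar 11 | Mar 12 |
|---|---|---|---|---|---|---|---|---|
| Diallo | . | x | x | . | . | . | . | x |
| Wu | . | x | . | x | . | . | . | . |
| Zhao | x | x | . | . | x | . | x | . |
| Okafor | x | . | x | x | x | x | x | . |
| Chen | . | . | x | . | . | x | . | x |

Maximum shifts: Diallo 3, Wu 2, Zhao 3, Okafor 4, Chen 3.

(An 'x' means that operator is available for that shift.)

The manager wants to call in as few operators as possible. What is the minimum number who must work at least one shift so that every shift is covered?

4

11 slots to fill and no one can take more than 4, so at least ⌈11/4⌉ = 3 operators are needed.
Any 3 operators together have capacity at most 4+3+3 = 10 < 11 slots, so 3 can never suffice.
Diallo, Zhao, Okafor, and Chen alone can cover everything: Mar 5→Zhao+Okafor, Mar 6→Diallo+Zhao, Mar 7→Diallo, Mar 8→Okafor, Mar 9→Zhao, Mar 10→Okafor+Chen, Mar 11→Okafor, Mar 12→Diallo.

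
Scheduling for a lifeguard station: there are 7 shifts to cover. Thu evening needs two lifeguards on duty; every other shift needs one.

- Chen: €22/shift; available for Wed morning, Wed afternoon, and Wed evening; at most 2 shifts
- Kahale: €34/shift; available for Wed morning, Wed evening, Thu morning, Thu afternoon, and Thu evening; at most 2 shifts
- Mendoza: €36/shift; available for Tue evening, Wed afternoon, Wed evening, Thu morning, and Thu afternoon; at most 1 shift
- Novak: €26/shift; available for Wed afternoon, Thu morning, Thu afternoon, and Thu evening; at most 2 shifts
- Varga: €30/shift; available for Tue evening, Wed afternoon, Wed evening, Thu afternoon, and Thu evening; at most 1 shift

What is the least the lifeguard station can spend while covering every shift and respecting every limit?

€230

Picking the cheapest available lifeguard for each shift independently would cost €204, but that ignores the shift limits.
An optimal schedule: Tue evening→Mendoza, Wed morning→Chen, Wed afternoon→Chen, Wed evening→Varga, Thu morning→Kahale, Thu afternoon→Novak, Thu evening→Kahale+Novak.
Total: 36 + 22 + 22 + 30 + 34 + 26 + 34 + 26 = €230.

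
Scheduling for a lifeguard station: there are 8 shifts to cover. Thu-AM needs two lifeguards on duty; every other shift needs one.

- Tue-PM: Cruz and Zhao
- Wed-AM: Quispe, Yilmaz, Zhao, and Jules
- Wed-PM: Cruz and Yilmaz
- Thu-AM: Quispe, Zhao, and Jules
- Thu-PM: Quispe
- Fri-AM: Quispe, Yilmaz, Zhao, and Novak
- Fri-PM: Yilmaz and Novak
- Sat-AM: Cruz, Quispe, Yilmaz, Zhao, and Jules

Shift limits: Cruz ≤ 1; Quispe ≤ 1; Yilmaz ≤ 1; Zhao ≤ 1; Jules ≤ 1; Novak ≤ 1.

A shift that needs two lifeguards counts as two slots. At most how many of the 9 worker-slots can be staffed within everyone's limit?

Total capacity across all lifeguards is 1+1+1+1+1+1 = 6, and 9 slots are needed, so at most 6 can be filled.
An assignment achieving 6: Tue-PM→Cruz, Wed-PM→Yilmaz, Thu-AM→Zhao+Jules, Thu-PM→Quispe, Fri-PM→Novak.
Loads: Cruz 1/1, Quispe 1/1, Yilmaz 1/1, Zhao 1/1, Jules 1/1, Novak 1/1.

6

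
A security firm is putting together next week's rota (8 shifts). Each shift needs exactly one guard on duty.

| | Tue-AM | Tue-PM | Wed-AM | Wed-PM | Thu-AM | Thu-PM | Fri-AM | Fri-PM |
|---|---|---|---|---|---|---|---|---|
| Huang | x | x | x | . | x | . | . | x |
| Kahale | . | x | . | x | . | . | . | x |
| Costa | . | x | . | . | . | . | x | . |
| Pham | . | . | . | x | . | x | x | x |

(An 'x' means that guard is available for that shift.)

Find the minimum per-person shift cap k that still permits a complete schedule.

3

With 4 guards and 8 worker-slots to fill, someone must work at least ⌈8/4⌉ = 2 shifts, so k ≥ 2.
k = 2 fails: Shifts {Tue-AM, Wed-AM, Thu-AM} need 3 worker-slots in total, but the guards available for any of those shifts (Huang) can supply at most 2 among them. So no valid schedule exists.
k = 3 works: Tue-AM→Huang, Tue-PM→Kahale, Wed-AM→Huang, Wed-PM→Kahale, Thu-AM→Huang, Thu-PM→Pham, Fri-AM→Costa, Fri-PM→Kahale.
Loads: Huang 3, Kahale 3, Costa 1, Pham 1 — all ≤ 3.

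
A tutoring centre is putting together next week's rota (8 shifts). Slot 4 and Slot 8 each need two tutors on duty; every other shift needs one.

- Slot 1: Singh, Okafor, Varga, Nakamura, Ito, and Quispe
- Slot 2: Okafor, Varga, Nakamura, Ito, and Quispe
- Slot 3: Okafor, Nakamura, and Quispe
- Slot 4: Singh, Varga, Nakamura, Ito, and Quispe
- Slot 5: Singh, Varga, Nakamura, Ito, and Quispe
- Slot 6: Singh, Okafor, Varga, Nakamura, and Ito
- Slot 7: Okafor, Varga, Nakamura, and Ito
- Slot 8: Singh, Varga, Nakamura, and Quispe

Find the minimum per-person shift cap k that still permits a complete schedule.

With 6 tutors and 10 worker-slots to fill, someone must work at least ⌈10/6⌉ = 2 shifts, so k ≥ 2.
k = 2 works: Slot 1→Varga, Slot 2→Varga, Slot 3→Okafor, Slot 4→Nakamura+Ito, Slot 5→Singh, Slot 6→Singh, Slot 7→Okafor, Slot 8→Nakamura+Quispe.
Loads: Singh 2, Okafor 2, Varga 2, Nakamura 2, Ito 1, Quispe 1 — all ≤ 2.

2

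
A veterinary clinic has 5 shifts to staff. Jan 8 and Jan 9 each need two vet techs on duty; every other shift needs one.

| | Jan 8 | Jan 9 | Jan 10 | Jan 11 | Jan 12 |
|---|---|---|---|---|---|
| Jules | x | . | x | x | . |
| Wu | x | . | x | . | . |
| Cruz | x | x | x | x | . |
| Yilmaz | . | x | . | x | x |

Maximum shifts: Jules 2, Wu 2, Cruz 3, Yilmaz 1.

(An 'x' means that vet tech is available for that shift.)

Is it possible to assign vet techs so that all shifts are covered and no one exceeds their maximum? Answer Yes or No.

No

Total capacity is 8 and 7 slots are needed, so capacity alone doesn't rule it out.
Shifts {Jan 9, Jan 12} need 3 worker-slots in total, but the vet techs available for any of those shifts (Cruz and Yilmaz) can supply at most 2 among them. So no valid schedule exists.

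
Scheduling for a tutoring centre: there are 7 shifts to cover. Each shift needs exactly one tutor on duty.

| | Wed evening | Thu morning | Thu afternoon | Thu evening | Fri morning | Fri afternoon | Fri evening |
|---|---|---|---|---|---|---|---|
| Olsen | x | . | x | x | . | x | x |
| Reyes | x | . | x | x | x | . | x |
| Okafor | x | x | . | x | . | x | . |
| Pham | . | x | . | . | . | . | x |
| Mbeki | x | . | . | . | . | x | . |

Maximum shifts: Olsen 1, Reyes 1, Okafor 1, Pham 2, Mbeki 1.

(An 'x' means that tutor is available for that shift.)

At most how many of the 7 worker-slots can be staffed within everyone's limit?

Total capacity across all tutors is 1+1+1+2+1 = 6, and 7 slots are needed, so at most 6 can be filled.
An assignment achieving 6: Thu morning→Pham, Thu afternoon→Olsen, Thu evening→Okafor, Fri morning→Reyes, Fri afternoon→Mbeki, Fri evening→Pham.
Loads: Olsen 1/1, Reyes 1/1, Okafor 1/1, Pham 2/2, Mbeki 1/1.

6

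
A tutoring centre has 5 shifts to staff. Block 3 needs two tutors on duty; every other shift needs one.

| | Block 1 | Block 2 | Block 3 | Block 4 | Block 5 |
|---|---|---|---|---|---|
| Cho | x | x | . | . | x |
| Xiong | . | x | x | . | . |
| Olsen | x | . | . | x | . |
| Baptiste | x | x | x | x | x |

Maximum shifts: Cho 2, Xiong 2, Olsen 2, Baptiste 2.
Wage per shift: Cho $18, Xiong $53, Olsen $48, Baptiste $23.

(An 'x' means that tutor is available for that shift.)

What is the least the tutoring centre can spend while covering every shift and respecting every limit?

$183

Block 3 can only be covered by Xiong and Baptiste, so that assignment is forced.
Picking the cheapest available tutor for each shift independently would cost $153, but that ignores the shift limits.
An optimal schedule: Block 1→Olsen, Block 2→Cho, Block 3→Baptiste+Xiong, Block 4→Baptiste, Block 5→Cho.
Total: 48 + 18 + 23 + 53 + 23 + 18 = $183.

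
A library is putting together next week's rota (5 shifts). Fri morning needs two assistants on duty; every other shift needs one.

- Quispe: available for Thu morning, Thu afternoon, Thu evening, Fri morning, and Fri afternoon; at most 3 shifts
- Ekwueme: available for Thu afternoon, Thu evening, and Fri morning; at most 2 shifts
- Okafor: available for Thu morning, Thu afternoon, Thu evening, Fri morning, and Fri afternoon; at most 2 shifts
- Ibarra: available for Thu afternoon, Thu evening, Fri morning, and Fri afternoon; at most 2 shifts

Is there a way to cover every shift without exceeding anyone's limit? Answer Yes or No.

One valid schedule: Thu morning→Quispe, Thu afternoon→Quispe, Thu evening→Ekwueme, Fri morning→Ekwueme+Okafor, Fri afternoon→Quispe.
Loads: Quispe 3/3, Ekwueme 2/2, Okafor 1/2, Ibarra 0/2 — all within limits.

Yes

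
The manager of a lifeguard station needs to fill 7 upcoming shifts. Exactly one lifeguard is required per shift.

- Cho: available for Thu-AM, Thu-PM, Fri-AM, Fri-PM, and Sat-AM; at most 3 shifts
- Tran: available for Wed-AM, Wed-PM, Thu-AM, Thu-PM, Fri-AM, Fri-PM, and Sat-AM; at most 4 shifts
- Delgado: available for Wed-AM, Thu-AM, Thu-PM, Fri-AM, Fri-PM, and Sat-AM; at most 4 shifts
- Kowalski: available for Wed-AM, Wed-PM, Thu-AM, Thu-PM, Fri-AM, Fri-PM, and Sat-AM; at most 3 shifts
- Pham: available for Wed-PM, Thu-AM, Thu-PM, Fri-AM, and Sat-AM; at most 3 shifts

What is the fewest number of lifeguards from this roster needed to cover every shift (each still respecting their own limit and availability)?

2

7 slots to fill and no one can take more than 4, so at least ⌈7/4⌉ = 2 lifeguards are needed.
Cho and Tran alone can cover everything: Wed-AM→Tran, Wed-PM→Tran, Thu-AM→Cho, Thu-PM→Cho, Fri-AM→Cho, Fri-PM→Tran, Sat-AM→Tran.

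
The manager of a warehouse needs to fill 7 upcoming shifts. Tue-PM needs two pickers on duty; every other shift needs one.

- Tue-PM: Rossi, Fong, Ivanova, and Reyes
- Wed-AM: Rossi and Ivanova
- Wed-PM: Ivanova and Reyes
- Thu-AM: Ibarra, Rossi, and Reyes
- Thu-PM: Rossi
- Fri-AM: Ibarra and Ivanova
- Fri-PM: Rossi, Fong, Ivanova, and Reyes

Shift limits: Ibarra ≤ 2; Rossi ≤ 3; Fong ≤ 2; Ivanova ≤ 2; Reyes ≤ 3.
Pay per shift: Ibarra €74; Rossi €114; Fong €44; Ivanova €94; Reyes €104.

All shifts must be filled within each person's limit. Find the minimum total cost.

€642

Thu-PM can only be covered by Rossi, so that assignment is forced.
Picking the cheapest available picker for each shift independently would cost €632, but that ignores the shift limits.
An optimal schedule: Tue-PM→Fong+Reyes, Wed-AM→Ivanova, Wed-PM→Ivanova, Thu-AM→Ibarra, Thu-PM→Rossi, Fri-AM→Ibarra, Fri-PM→Fong.
Total: 44 + 104 + 94 + 94 + 74 + 114 + 74 + 44 = €642.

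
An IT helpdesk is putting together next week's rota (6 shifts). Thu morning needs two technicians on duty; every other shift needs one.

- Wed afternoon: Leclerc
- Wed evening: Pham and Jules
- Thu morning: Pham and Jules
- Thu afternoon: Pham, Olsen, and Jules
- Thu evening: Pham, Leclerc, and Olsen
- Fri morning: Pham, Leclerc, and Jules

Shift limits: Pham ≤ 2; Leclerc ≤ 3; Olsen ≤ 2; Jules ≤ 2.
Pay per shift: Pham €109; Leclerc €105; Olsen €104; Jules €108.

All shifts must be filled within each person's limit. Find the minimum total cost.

€743

Wed afternoon can only be covered by Leclerc, so that assignment is forced.
Thu morning can only be covered by Pham and Jules, so that assignment is forced.
Picking the cheapest available technician for each shift independently would cost €743, and that bound is achievable.
An optimal schedule: Wed afternoon→Leclerc, Wed evening→Jules, Thu morning→Jules+Pham, Thu afternoon→Olsen, Thu evening→Olsen, Fri morning→Leclerc.
Total: 105 + 108 + 108 + 109 + 104 + 104 + 105 = €743.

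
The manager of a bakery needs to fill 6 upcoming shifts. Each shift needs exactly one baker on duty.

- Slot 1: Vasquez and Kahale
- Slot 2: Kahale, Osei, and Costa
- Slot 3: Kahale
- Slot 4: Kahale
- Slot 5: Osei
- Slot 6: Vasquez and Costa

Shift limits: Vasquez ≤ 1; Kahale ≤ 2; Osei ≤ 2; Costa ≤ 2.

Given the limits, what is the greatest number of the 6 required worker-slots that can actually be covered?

6

Total capacity across all bakers is 1+2+2+2 = 7, and 6 slots are needed, so at most 6 can be filled.
An assignment achieving 6: Slot 1→Vasquez, Slot 2→Osei, Slot 3→Kahale, Slot 4→Kahale, Slot 5→Osei, Slot 6→Costa.
Loads: Vasquez 1/1, Kahale 2/2, Osei 2/2, Costa 1/2.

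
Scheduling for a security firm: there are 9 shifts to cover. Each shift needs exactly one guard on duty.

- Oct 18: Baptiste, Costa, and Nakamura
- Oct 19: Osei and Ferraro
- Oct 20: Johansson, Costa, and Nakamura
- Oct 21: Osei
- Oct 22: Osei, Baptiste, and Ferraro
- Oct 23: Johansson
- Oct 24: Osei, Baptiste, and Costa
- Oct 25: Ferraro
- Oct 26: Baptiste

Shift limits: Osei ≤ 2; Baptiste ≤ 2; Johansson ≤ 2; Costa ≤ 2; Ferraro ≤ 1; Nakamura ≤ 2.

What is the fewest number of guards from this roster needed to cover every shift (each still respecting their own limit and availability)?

5

9 slots to fill and no one can take more than 2, so at least ⌈9/2⌉ = 5 guards are needed.
Osei, Baptiste, Johansson, Costa, and Ferraro alone can cover everything: Oct 18→Costa, Oct 19→Osei, Oct 20→Johansson, Oct 21→Osei, Oct 22→Baptiste, Oct 23→Johansson, Oct 24→Costa, Oct 25→Ferraro, Oct 26→Baptiste.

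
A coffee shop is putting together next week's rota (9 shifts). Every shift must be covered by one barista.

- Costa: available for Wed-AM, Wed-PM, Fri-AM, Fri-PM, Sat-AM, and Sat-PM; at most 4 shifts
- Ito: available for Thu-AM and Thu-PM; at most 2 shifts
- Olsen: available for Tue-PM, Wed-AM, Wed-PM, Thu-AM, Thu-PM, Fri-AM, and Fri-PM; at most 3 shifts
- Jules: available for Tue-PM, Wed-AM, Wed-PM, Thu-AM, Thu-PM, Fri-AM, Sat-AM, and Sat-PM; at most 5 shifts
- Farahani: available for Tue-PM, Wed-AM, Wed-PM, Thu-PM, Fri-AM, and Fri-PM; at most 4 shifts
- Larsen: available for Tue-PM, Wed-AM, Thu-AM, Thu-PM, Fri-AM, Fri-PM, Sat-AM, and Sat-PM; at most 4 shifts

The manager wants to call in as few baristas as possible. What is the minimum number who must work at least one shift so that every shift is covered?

9 slots to fill and no one can take more than 5, so at least ⌈9/5⌉ = 2 baristas are needed.
Costa and Jules alone can cover everything: Tue-PM→Jules, Wed-AM→Costa, Wed-PM→Costa, Thu-AM→Jules, Thu-PM→Jules, Fri-AM→Costa, Fri-PM→Costa, Sat-AM→Jules, Sat-PM→Jules.

2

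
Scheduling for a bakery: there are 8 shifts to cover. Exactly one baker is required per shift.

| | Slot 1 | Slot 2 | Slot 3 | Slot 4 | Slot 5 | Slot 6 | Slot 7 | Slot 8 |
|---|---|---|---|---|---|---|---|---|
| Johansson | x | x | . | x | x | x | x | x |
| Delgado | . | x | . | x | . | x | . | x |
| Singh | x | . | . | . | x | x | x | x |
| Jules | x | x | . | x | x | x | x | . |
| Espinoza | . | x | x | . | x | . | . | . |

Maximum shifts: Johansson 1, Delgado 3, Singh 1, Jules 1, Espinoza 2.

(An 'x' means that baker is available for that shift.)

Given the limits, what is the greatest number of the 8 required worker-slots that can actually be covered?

8

Total capacity across all bakers is 1+3+1+1+2 = 8, and 8 slots are needed, so at most 8 can be filled.
An assignment achieving 8: Slot 1→Johansson, Slot 2→Delgado, Slot 3→Espinoza, Slot 4→Delgado, Slot 5→Espinoza, Slot 6→Jules, Slot 7→Singh, Slot 8→Delgado.
Loads: Johansson 1/1, Delgado 3/3, Singh 1/1, Jules 1/1, Espinoza 2/2.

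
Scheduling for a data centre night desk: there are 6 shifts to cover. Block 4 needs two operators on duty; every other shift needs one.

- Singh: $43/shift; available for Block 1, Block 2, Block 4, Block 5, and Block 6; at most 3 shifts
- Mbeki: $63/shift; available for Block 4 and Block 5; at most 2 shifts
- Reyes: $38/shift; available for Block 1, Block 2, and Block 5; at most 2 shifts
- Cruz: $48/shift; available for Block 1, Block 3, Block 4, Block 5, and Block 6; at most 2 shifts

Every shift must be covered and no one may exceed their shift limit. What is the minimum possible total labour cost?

$301

Block 3 can only be covered by Cruz, so that assignment is forced.
Picking the cheapest available operator for each shift independently would cost $296, but that ignores the shift limits.
An optimal schedule: Block 1→Reyes, Block 2→Reyes, Block 3→Cruz, Block 4→Singh+Cruz, Block 5→Singh, Block 6→Singh.
Total: 38 + 38 + 48 + 43 + 48 + 43 + 43 = $301.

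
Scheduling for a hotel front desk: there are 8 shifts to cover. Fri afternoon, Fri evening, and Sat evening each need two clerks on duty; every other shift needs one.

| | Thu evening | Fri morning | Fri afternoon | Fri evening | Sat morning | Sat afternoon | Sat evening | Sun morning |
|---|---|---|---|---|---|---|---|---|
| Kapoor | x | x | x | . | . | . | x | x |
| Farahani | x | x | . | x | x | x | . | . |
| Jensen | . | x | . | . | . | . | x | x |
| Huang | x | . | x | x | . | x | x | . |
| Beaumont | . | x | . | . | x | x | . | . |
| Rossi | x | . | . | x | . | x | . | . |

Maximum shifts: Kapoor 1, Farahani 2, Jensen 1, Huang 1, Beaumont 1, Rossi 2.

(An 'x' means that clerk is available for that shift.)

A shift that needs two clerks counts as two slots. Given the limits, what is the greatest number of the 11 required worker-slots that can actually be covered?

Total capacity across all clerks is 1+2+1+1+1+2 = 8, and 11 slots are needed, so at most 8 can be filled.
An assignment achieving 8: Thu evening→Rossi, Fri morning→Beaumont, Fri afternoon→Kapoor+Huang, Fri evening→Farahani+Rossi, Sat morning→Farahani, Sun morning→Jensen.
Loads: Kapoor 1/1, Farahani 2/2, Jensen 1/1, Huang 1/1, Beaumont 1/1, Rossi 2/2.

8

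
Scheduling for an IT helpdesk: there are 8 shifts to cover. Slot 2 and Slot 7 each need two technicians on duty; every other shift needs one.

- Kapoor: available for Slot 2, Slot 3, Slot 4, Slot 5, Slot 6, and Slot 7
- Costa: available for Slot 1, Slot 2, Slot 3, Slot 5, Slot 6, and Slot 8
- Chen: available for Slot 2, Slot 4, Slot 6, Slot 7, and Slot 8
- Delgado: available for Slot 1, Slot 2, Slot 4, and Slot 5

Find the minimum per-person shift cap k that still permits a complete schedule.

With 4 technicians and 10 worker-slots to fill, someone must work at least ⌈10/4⌉ = 3 shifts, so k ≥ 3.
k = 3 works: Slot 1→Costa, Slot 2→Chen+Delgado, Slot 3→Kapoor, Slot 4→Kapoor, Slot 5→Costa, Slot 6→Chen, Slot 7→Kapoor+Chen, Slot 8→Costa.
Loads: Kapoor 3, Costa 3, Chen 3, Delgado 1 — all ≤ 3.

3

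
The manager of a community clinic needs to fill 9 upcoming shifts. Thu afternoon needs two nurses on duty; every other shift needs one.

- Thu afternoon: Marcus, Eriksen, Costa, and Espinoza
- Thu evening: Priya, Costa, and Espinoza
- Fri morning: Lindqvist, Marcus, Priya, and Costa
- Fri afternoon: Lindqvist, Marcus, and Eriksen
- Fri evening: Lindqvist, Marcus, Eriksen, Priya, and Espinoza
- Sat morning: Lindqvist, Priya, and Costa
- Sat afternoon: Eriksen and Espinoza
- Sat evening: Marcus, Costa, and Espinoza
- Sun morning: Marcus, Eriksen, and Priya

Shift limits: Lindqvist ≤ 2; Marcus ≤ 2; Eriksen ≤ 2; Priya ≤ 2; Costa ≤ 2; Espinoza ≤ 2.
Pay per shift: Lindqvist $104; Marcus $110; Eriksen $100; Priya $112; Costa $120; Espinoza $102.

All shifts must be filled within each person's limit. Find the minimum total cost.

$1056

Picking the cheapest available nurse for each shift independently would cost $1014, but that ignores the shift limits.
An optimal schedule: Thu afternoon→Espinoza+Marcus, Thu evening→Espinoza, Fri morning→Lindqvist, Fri afternoon→Eriksen, Fri evening→Priya, Sat morning→Lindqvist, Sat afternoon→Eriksen, Sat evening→Marcus, Sun morning→Priya.
Total: 102 + 110 + 102 + 104 + 100 + 112 + 104 + 100 + 110 + 112 = $1056.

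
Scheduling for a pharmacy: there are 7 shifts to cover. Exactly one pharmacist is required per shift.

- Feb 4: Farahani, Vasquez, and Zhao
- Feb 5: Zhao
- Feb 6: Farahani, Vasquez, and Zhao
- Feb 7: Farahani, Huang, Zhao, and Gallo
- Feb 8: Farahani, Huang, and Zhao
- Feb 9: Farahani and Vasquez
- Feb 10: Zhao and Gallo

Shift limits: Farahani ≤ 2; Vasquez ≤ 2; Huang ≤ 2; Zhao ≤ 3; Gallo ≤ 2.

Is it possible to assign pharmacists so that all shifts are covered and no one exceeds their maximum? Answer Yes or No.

Yes

Feb 5 can only be covered by Zhao, so that assignment is forced.
One valid schedule: Feb 4→Farahani, Feb 5→Zhao, Feb 6→Vasquez, Feb 7→Huang, Feb 8→Huang, Feb 9→Farahani, Feb 10→Zhao.
Loads: Farahani 2/2, Vasquez 1/2, Huang 2/2, Zhao 2/3, Gallo 0/2 — all within limits.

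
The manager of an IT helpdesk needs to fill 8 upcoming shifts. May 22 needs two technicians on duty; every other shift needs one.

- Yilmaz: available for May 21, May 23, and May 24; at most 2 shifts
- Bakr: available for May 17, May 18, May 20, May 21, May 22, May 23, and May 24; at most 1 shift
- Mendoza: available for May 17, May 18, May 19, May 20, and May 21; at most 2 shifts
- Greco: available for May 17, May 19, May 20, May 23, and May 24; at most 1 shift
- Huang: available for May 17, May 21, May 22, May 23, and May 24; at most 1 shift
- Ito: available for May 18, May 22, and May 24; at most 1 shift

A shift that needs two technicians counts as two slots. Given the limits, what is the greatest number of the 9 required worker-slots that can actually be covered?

Total capacity across all technicians is 2+1+2+1+1+1 = 8, and 9 slots are needed, so at most 8 can be filled.
An assignment achieving 8: May 17→Greco, May 18→Bakr, May 19→Mendoza, May 20→Mendoza, May 21→Yilmaz, May 22→Huang+Ito, May 23→Yilmaz.
Loads: Yilmaz 2/2, Bakr 1/1, Mendoza 2/2, Greco 1/1, Huang 1/1, Ito 1/1.

8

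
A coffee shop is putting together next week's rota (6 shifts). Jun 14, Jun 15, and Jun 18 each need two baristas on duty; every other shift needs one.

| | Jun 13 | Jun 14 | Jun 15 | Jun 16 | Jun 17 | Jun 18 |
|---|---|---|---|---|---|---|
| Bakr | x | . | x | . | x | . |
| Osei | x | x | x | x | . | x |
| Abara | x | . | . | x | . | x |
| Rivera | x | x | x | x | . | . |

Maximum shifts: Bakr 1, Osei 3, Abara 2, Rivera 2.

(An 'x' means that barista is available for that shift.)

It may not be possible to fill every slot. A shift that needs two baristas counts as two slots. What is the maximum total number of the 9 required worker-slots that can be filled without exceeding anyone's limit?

Total capacity across all baristas is 1+3+2+2 = 8, and 9 slots are needed, so at most 8 can be filled.
An assignment achieving 8: Jun 14→Osei+Rivera, Jun 15→Osei+Rivera, Jun 16→Abara, Jun 17→Bakr, Jun 18→Osei+Abara.
Loads: Bakr 1/1, Osei 3/3, Abara 2/2, Rivera 2/2.

8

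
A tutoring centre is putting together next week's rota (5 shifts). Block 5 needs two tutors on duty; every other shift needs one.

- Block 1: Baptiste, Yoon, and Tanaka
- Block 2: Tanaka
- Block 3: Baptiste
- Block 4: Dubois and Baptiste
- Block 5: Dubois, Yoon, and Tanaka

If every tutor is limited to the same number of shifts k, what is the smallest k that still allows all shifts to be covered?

With 4 tutors and 6 worker-slots to fill, someone must work at least ⌈6/4⌉ = 2 shifts, so k ≥ 2.
k = 2 works: Block 1→Baptiste, Block 2→Tanaka, Block 3→Baptiste, Block 4→Dubois, Block 5→Dubois+Yoon.
Loads: Dubois 2, Baptiste 2, Yoon 1, Tanaka 1 — all ≤ 2.

2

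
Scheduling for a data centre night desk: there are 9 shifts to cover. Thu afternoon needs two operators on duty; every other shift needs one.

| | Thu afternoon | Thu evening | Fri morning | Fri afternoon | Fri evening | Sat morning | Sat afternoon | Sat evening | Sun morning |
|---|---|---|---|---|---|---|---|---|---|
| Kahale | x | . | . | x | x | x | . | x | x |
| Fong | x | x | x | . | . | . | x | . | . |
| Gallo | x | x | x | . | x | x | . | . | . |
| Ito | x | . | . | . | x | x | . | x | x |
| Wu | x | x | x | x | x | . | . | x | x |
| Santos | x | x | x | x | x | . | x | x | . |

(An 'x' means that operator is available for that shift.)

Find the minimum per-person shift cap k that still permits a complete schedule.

With 6 operators and 10 worker-slots to fill, someone must work at least ⌈10/6⌉ = 2 shifts, so k ≥ 2.
k = 2 works: Thu afternoon→Wu+Santos, Thu evening→Fong, Fri morning→Gallo, Fri afternoon→Kahale, Fri evening→Gallo, Sat morning→Kahale, Sat afternoon→Fong, Sat evening→Ito, Sun morning→Ito.
Loads: Kahale 2, Fong 2, Gallo 2, Ito 2, Wu 1, Santos 1 — all ≤ 2.

2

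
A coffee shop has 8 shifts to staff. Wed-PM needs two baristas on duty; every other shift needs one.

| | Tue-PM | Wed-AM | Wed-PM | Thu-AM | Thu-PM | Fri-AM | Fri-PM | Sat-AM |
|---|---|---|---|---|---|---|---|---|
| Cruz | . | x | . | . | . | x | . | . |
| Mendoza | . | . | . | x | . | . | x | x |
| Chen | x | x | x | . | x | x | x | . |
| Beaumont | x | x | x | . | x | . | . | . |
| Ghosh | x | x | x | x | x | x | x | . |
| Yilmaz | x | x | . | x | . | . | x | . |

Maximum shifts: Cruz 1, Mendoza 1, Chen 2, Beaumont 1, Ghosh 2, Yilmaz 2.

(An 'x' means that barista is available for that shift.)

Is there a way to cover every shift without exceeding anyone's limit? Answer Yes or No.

Yes

Sat-AM can only be covered by Mendoza, so that assignment is forced.
One valid schedule: Tue-PM→Ghosh, Wed-AM→Yilmaz, Wed-PM→Chen+Beaumont, Thu-AM→Ghosh, Thu-PM→Chen, Fri-AM→Cruz, Fri-PM→Yilmaz, Sat-AM→Mendoza.
Loads: Cruz 1/1, Mendoza 1/1, Chen 2/2, Beaumont 1/1, Ghosh 2/2, Yilmaz 2/2 — all within limits.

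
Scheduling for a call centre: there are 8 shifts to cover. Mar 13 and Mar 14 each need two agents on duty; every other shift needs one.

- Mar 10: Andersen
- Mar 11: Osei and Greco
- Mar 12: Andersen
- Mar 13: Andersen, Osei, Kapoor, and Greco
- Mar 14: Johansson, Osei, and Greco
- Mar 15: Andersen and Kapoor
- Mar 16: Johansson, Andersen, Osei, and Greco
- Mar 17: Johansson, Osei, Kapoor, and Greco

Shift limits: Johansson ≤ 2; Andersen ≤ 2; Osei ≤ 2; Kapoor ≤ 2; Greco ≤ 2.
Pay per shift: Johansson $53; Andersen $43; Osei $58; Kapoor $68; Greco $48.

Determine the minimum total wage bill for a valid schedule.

Mar 10 can only be covered by Andersen, so that assignment is forced.
Mar 12 can only be covered by Andersen, so that assignment is forced.
Picking the cheapest available agent for each shift independently would cost $460, but that ignores the shift limits.
An optimal schedule: Mar 10→Andersen, Mar 11→Osei, Mar 12→Andersen, Mar 13→Kapoor+Greco, Mar 14→Johansson+Osei, Mar 15→Kapoor, Mar 16→Johansson, Mar 17→Greco.
Total: 43 + 58 + 43 + 68 + 48 + 53 + 58 + 68 + 53 + 48 = $540.

$540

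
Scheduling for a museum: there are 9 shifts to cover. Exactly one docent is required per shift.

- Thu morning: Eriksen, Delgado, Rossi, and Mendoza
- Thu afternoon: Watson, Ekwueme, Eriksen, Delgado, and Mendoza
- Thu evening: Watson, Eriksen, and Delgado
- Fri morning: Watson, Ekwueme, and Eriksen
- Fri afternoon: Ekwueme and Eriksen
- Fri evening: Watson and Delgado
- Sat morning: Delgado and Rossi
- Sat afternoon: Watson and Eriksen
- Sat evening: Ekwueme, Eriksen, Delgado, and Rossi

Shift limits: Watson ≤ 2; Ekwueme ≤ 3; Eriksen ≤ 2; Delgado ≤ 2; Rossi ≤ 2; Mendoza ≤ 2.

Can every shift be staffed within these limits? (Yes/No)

Yes

One valid schedule: Thu morning→Eriksen, Thu afternoon→Delgado, Thu evening→Eriksen, Fri morning→Ekwueme, Fri afternoon→Ekwueme, Fri evening→Watson, Sat morning→Delgado, Sat afternoon→Watson, Sat evening→Ekwueme.
Loads: Watson 2/2, Ekwueme 3/3, Eriksen 2/2, Delgado 2/2, Rossi 0/2, Mendoza 0/2 — all within limits.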